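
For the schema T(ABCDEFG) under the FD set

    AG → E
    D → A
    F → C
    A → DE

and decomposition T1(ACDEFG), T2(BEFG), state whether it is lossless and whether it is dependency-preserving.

lossy but dependency-preserving

Lossless test: (EFG)⁺ = {CEFG}, which is a superkey of neither fragment — lossy.
Dependency preservation: every FD's attributes lie within a single fragment, so each can be enforced locally — preserved.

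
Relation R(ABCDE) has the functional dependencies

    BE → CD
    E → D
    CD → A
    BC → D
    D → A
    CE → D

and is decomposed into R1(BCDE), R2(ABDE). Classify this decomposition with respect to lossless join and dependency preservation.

lossless and dependency-preserving

Lossless test: (BDE)⁺ = {ABCDE}, which contains all of one fragment — lossless.
Dependency preservation: CD → A is not contained in any single fragment, but the restricted closure of its left-hand side across the fragments still reaches the right-hand side; the remaining FDs each lie inside some fragment. All dependencies are preserved.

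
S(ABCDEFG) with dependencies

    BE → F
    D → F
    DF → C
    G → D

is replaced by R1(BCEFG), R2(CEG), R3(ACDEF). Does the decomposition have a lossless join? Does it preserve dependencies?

Lossless test (chase): Rows 1 and 2 agree on G; apply G→D and equate their D entries. Rows 1 and 2 agree on D; apply D→F and equate their F entries. No row becomes fully distinguished — the join is lossy.
Dependency preservation: the restricted closure of {G} across the fragments never reaches {D}, so G → D cannot be enforced without a join — not preserved.

lossy and not dependency-preserving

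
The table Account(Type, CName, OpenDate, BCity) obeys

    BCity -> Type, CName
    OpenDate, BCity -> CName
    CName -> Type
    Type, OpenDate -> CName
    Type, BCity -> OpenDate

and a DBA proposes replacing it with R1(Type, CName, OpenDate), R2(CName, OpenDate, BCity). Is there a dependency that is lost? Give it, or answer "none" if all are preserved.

none

BCity → Type, CName: restricted closure across fragments reaches Type, CName.
OpenDate, BCity → CName lies within R2.
CName → Type lies within R1.
Type, OpenDate → CName lies within R1.
Type, BCity → OpenDate: restricted closure across fragments reaches OpenDate.
Every dependency is enforceable on the fragments, so the decomposition is dependency-preserving.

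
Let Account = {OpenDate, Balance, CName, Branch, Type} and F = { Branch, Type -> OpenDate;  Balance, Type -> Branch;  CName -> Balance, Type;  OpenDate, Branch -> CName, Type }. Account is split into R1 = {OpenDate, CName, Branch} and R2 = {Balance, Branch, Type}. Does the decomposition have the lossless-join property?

No

Common attributes: R1 ∩ R2 = {Branch}.
No dependency enlarges {Branch}, so (Branch)⁺ = {Branch}.
The closure contains neither all of R1 = {OpenDate, CName, Branch} nor all of R2 = {Balance, Branch, Type}, so the common attributes are not a superkey of either fragment. The join is lossy.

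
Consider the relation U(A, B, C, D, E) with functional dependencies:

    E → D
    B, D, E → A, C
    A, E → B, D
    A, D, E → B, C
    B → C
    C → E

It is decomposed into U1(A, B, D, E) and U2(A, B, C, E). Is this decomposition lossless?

Yes

Common attributes: U1 ∩ U2 = {A, B, E}.
Closure of {A, B, E}: E → D applies, adding D; B, D, E → A, C applies, adding C. So (A, B, E)⁺ = {A, B, C, D, E}.
This closure contains every attribute of U1, so U1 ∩ U2 → U1. The join is lossless.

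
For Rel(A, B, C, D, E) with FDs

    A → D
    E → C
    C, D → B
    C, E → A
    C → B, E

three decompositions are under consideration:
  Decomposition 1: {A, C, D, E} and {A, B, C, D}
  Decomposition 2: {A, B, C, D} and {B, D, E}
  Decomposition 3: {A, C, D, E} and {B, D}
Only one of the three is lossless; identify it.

Decomposition 1: common = {A, C, D}, closure = {A, B, C, D, E} → lossless.
Decomposition 2: common = {B, D}, closure = {B, D} → lossy.
Decomposition 3: common = {D}, closure = {D} → lossy.

Decomposition 1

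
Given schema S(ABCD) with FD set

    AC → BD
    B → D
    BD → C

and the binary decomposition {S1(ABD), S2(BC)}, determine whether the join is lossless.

Yes

Common attributes: S1 ∩ S2 = {B}.
Closure of {B}: B → D applies, adding D; BD → C applies, adding C. So (B)⁺ = {BCD}.
This closure contains every attribute of S2, so S1 ∩ S2 → S2. The join is lossless.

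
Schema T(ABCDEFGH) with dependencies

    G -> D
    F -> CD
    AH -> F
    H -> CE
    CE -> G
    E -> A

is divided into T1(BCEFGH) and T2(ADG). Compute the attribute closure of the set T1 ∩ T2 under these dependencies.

T1 ∩ T2 = {G}.
G → D applies, adding D
Closure: {DG}.

DG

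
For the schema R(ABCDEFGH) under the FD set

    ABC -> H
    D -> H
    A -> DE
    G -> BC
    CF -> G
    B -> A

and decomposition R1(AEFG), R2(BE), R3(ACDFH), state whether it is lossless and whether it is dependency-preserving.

Lossless test (chase): Rows 1 and 3 agree on A; apply A→DE and equate their DE entries. Rows 1 and 3 agree on D; apply D→H and equate their H entries. No row becomes fully distinguished — the join is lossy.
Dependency preservation: the restricted closure of {G} across the fragments never reaches {BC}, so G → BC cannot be enforced without a join — not preserved.

lossy and not dependency-preserving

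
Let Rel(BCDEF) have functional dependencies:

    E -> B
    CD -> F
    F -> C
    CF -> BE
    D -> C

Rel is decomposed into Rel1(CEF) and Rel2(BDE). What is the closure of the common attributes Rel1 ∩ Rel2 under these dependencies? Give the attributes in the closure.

Rel1 ∩ Rel2 = {E}.
E → B applies, adding B
Closure: {BE}.

BE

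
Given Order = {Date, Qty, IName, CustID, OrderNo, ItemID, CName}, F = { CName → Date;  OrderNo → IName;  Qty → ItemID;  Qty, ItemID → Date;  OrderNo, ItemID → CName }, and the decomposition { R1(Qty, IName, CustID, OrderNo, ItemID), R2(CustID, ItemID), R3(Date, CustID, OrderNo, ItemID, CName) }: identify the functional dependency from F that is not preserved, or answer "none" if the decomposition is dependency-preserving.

Check Qty, ItemID → Date: no single fragment contains all of {Date, Qty, ItemID}, and the restricted closure of {Qty, ItemID} across the fragments never reaches {Date}.
CName → Date is preserved.
OrderNo → IName is preserved.
Qty → ItemID is preserved.
OrderNo, ItemID → CName is preserved.

Qty, ItemID → Date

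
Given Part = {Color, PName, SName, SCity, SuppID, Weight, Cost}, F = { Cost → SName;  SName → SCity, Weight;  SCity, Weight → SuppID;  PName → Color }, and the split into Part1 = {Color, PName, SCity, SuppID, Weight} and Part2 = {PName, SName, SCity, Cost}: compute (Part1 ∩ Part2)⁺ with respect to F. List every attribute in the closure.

Part1 ∩ Part2 = {PName, SCity}.
PName → Color applies, adding Color
Closure: {Color, PName, SCity}.

Color, PName, SCity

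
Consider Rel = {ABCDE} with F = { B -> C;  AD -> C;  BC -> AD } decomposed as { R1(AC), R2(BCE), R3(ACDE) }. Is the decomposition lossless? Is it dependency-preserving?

lossy and not dependency-preserving

Lossless test (chase): applying each FD to every pair of rows produces no changes in the tableau, so no row becomes fully distinguished — the join is lossy.
Dependency preservation: the restricted closure of {BC} across the fragments never reaches {AD}, so BC → AD cannot be enforced without a join — not preserved.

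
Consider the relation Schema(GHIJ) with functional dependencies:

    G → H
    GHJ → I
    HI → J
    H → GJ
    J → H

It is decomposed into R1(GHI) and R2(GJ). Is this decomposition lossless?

Yes

Common attributes: R1 ∩ R2 = {G}.
Closure of {G}: G → H applies, adding H; H → GJ applies, adding J; GHJ → I applies, adding I. So (G)⁺ = {GHIJ}.
This closure contains every attribute of R1, so R1 ∩ R2 → R1. The join is lossless.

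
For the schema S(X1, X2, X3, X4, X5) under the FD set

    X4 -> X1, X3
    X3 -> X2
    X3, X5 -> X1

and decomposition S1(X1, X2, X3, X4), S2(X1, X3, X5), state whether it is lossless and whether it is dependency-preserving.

lossy but dependency-preserving

Lossless test: (X1, X3)⁺ = {X1, X2, X3}, which is a superkey of neither fragment — lossy.
Dependency preservation: every FD's attributes lie within a single fragment, so each can be enforced locally — preserved.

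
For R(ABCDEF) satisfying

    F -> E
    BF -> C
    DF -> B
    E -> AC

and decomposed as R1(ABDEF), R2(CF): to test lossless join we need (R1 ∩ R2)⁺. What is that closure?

ACEF

R1 ∩ R2 = {F}.
F → E applies, adding E
E → AC applies, adding AC
Closure: {ACEF}.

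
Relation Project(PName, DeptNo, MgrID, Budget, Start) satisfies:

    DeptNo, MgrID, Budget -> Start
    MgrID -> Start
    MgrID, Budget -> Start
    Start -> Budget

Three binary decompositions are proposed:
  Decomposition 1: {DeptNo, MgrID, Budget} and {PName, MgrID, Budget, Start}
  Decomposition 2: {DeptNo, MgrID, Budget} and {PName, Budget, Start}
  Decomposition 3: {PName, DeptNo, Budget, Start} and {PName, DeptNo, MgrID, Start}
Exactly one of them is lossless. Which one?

Decomposition 1: common = {MgrID, Budget}, closure = {MgrID, Budget, Start} → lossy.
Decomposition 2: common = {Budget}, closure = {Budget} → lossy.
Decomposition 3: common = {PName, DeptNo, Start}, closure = {PName, DeptNo, Budget, Start} → lossless.

Decomposition 3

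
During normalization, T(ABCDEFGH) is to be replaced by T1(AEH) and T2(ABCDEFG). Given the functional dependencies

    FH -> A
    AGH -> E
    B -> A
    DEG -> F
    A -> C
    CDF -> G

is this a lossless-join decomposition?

Common attributes: T1 ∩ T2 = {AE}.
Closure of {AE}: A → C applies, adding C. So (AE)⁺ = {ACE}.
The closure contains neither all of T1 = {AEH} nor all of T2 = {ABCDEFG}, so the common attributes are not a superkey of either fragment. The join is lossy.

No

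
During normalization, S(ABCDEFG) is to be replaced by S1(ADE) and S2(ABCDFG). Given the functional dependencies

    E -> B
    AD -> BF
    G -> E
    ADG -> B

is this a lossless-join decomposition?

Common attributes: S1 ∩ S2 = {AD}.
Closure of {AD}: AD → BF applies, adding BF. So (AD)⁺ = {ABDF}.
The closure contains neither all of S1 = {ADE} nor all of S2 = {ABCDFG}, so the common attributes are not a superkey of either fragment. The join is lossy.

No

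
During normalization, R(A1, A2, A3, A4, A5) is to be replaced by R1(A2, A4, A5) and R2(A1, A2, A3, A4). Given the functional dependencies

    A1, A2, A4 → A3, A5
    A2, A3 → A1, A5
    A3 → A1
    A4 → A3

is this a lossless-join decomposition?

Common attributes: R1 ∩ R2 = {A2, A4}.
Closure of {A2, A4}: A4 → A3 applies, adding A3; A2, A3 → A1, A5 applies, adding A1, A5. So (A2, A4)⁺ = {A1, A2, A3, A4, A5}.
This closure contains every attribute of R1, so R1 ∩ R2 → R1. The join is lossless.

Yes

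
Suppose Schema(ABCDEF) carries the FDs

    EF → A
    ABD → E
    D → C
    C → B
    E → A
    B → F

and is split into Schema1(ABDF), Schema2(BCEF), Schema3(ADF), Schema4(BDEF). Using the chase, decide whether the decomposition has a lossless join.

Chase test. Columns are ABCDEF; row i has aⱼ where attribute j ∈ Schemai, else bᵢⱼ.
Initial tableau (one row per fragment):
  row 1: a1 a2 b13 a4 b15 a6
  row 2: b21 a2 a3 b24 a5 a6
  row 3: a1 b32 b33 a4 b35 a6
  row 4: b41 a2 b43 a4 a5 a6
Rows 2 and 4 agree on EF; apply EF→A and equate their A entries.
Rows 1 and 3 agree on D; apply D→C and equate their C entries.
Rows 1 and 4 agree on D; apply D→C and equate their C entries.
Rows 1 and 3 agree on C; apply C→B and equate their B entries.
Rows 1 and 3 agree on ABD; apply ABD→E and equate their E entries.
No row becomes fully distinguished — the join is lossy.

No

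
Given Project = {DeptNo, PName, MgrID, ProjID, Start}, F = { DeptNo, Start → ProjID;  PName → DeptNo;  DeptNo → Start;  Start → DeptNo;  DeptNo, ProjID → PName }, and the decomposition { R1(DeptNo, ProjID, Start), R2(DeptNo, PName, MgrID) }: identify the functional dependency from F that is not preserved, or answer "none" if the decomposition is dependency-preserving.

DeptNo, Start → ProjID lies within R1.
PName → DeptNo lies within R2.
DeptNo → Start lies within R1.
Start → DeptNo lies within R1.
DeptNo, ProjID → PName: restricted closure across fragments reaches PName.
Every dependency is enforceable on the fragments, so the decomposition is dependency-preserving.

none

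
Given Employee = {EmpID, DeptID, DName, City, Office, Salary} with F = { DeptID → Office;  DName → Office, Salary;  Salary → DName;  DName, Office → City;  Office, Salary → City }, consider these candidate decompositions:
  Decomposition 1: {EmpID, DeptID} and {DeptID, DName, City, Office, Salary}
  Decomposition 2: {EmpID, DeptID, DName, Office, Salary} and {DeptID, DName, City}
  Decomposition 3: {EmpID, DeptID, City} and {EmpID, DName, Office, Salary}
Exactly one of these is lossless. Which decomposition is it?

Decomposition 2

Decomposition 1: common = {DeptID}, closure = {DeptID, Office} → lossy.
Decomposition 2: common = {DeptID, DName}, closure = {DeptID, DName, City, Office, Salary} → lossless.
Decomposition 3: common = {EmpID}, closure = {EmpID} → lossy.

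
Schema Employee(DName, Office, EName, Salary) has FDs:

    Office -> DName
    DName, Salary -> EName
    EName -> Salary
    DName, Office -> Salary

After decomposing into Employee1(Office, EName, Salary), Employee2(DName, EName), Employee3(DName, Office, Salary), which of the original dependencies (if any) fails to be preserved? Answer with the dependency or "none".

DName, Salary -> EName

Check DName, Salary → EName: no single fragment contains all of {DName, EName, Salary}, and the restricted closure of {DName, Salary} across the fragments never reaches {EName}.
Office → DName is preserved.
EName → Salary is preserved.
DName, Office → Salary is preserved.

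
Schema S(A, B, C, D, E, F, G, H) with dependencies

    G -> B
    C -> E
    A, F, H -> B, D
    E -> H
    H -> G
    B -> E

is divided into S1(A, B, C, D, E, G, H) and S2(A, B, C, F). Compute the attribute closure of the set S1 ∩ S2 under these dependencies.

S1 ∩ S2 = {A, B, C}.
C → E applies, adding E
E → H applies, adding H
H → G applies, adding G
Closure: {A, B, C, E, G, H}.

A, B, C, E, G, H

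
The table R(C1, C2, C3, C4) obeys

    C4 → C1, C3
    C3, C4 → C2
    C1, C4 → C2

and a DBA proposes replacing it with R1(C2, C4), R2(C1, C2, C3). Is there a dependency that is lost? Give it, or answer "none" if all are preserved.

Check C4 → C1, C3: no single fragment contains all of {C1, C3, C4}, and the restricted closure of {C4} across the fragments never reaches {C1, C3}.
C3, C4 → C2 is preserved.
C1, C4 → C2 is preserved.

C4 → C1, C3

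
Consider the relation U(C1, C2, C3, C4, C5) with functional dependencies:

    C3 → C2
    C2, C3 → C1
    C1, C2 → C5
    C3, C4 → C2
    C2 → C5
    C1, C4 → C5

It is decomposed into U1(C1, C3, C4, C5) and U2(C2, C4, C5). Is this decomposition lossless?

No

Common attributes: U1 ∩ U2 = {C4, C5}.
No dependency enlarges {C4, C5}, so (C4, C5)⁺ = {C4, C5}.
The closure contains neither all of U1 = {C1, C3, C4, C5} nor all of U2 = {C2, C4, C5}, so the common attributes are not a superkey of either fragment. The join is lossy.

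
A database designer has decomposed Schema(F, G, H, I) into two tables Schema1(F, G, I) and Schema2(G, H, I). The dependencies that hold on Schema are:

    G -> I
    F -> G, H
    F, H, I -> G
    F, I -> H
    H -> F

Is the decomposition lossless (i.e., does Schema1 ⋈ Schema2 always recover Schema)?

Common attributes: Schema1 ∩ Schema2 = {G, I}.
No dependency enlarges {G, I}, so (G, I)⁺ = {G, I}.
The closure contains neither all of Schema1 = {F, G, I} nor all of Schema2 = {G, H, I}, so the common attributes are not a superkey of either fragment. The join is lossy.

No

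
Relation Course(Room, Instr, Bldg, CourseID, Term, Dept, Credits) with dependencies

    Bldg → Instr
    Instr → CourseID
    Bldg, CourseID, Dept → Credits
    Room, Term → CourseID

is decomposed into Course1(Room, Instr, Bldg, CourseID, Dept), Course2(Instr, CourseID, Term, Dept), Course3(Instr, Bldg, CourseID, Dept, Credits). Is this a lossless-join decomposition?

No

Chase test. Columns are Room, Instr, Bldg, CourseID, Term, Dept, Credits; row i has aⱼ where attribute j ∈ Coursei, else bᵢⱼ.
Initial tableau (one row per fragment):
  row 1: a1 a2 a3 a4 b15 a6 b17
  row 2: b21 a2 b23 a4 a5 a6 b27
  row 3: b31 a2 a3 a4 b35 a6 a7
Rows 1 and 3 agree on Bldg, CourseID, Dept; apply Bldg, CourseID, Dept→Credits and equate their Credits entries.
No row becomes fully distinguished — the join is lossy.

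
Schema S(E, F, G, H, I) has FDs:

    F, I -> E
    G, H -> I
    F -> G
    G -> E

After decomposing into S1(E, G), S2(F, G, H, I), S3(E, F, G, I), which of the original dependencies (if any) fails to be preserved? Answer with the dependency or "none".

none

F, I → E lies within S3.
G, H → I lies within S2.
F → G lies within S2.
G → E lies within S1.
Every dependency is enforceable on the fragments, so the decomposition is dependency-preserving.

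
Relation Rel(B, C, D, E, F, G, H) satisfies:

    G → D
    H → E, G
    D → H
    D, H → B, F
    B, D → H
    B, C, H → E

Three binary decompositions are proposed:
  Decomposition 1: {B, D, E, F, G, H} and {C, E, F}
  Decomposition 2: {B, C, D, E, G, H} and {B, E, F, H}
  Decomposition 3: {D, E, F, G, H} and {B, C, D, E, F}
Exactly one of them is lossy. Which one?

Decomposition 1

Decomposition 1: common = {E, F}, closure = {E, F} → lossy.
Decomposition 2: common = {B, E, H}, closure = {B, D, E, F, G, H} → lossless.
Decomposition 3: common = {D, E, F}, closure = {B, D, E, F, G, H} → lossless.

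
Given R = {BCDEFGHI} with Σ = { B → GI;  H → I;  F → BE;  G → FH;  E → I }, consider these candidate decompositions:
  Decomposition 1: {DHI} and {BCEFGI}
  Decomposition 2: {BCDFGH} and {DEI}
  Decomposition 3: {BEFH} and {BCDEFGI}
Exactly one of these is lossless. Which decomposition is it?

Decomposition 3

Decomposition 1: common = {I}, closure = {I} → lossy.
Decomposition 2: common = {D}, closure = {D} → lossy.
Decomposition 3: common = {BEF}, closure = {BEFGHI} → lossless.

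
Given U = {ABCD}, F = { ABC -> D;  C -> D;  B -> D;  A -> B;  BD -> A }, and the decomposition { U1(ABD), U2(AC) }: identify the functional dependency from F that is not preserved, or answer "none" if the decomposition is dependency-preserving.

C -> D

Check C → D: no single fragment contains all of {CD}, and the restricted closure of {C} across the fragments never reaches {D}.
ABC → D is preserved.
B → D is preserved.
A → B is preserved.
BD → A is preserved.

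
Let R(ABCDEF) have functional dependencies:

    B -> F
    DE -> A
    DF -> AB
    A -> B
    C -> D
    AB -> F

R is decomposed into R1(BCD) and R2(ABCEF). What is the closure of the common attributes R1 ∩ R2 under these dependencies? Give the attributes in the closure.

ABCDF

R1 ∩ R2 = {BC}.
B → F applies, adding F
C → D applies, adding D
DF → AB applies, adding A
Closure: {ABCDF}.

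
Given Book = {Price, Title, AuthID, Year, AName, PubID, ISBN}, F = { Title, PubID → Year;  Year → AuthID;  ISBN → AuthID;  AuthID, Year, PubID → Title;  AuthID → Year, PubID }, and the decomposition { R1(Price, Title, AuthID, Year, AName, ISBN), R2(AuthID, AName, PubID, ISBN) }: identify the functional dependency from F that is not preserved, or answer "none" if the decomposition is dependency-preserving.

Check Title, PubID → Year: no single fragment contains all of {Title, Year, PubID}, and the restricted closure of {Title, PubID} across the fragments never reaches {Year}.
Year → AuthID is preserved.
ISBN → AuthID is preserved.
AuthID, Year, PubID → Title is preserved.
AuthID → Year, PubID is preserved.

Title, PubID → Year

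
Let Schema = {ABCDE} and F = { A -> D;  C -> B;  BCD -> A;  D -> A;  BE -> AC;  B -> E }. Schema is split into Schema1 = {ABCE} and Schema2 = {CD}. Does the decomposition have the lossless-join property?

Yes

Common attributes: Schema1 ∩ Schema2 = {C}.
Closure of {C}: C → B applies, adding B; B → E applies, adding E; BE → AC applies, adding A; A → D applies, adding D. So (C)⁺ = {ABCDE}.
This closure contains every attribute of Schema1, so Schema1 ∩ Schema2 → Schema1. The join is lossless.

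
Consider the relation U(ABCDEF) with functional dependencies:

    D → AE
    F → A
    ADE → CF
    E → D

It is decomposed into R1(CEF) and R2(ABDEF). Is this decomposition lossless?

Common attributes: R1 ∩ R2 = {EF}.
Closure of {EF}: F → A applies, adding A; E → D applies, adding D; ADE → CF applies, adding C. So (EF)⁺ = {ACDEF}.
This closure contains every attribute of R1, so R1 ∩ R2 → R1. The join is lossless.

Yes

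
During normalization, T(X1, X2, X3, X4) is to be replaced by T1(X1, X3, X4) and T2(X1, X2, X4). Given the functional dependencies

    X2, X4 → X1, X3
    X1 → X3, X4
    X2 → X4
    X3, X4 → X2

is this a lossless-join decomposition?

Common attributes: T1 ∩ T2 = {X1, X4}.
Closure of {X1, X4}: X1 → X3, X4 applies, adding X3; X3, X4 → X2 applies, adding X2. So (X1, X4)⁺ = {X1, X2, X3, X4}.
This closure contains every attribute of T1, so T1 ∩ T2 → T1. The join is lossless.

Yes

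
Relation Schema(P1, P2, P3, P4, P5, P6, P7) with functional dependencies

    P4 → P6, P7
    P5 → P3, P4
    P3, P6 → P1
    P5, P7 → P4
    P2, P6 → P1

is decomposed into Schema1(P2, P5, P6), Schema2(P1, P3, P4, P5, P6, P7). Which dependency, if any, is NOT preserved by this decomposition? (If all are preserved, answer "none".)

Check P2, P6 → P1: no single fragment contains all of {P1, P2, P6}, and the restricted closure of {P2, P6} across the fragments never reaches {P1}.
P4 → P6, P7 is preserved.
P5 → P3, P4 is preserved.
P3, P6 → P1 is preserved.
P5, P7 → P4 is preserved.

P2, P6 → P1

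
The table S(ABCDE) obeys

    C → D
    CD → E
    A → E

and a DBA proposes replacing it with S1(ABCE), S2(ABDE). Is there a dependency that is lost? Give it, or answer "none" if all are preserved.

C → D

Check C → D: no single fragment contains all of {CD}, and the restricted closure of {C} across the fragments never reaches {D}.
CD → E is preserved.
A → E is preserved.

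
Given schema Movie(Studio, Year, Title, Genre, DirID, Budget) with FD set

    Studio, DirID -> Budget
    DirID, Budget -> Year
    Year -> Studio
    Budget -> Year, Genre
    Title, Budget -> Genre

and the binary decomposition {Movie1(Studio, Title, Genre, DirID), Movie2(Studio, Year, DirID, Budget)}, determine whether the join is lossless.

Yes

Common attributes: Movie1 ∩ Movie2 = {Studio, DirID}.
Closure of {Studio, DirID}: Studio, DirID → Budget applies, adding Budget; DirID, Budget → Year applies, adding Year; Budget → Year, Genre applies, adding Genre. So (Studio, DirID)⁺ = {Studio, Year, Genre, DirID, Budget}.
This closure contains every attribute of Movie2, so Movie1 ∩ Movie2 → Movie2. The join is lossless.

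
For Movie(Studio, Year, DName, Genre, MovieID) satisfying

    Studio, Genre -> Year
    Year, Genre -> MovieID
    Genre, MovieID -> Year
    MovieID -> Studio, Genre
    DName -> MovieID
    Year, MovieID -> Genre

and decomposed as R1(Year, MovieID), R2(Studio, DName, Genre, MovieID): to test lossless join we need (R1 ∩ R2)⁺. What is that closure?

Studio, Year, Genre, MovieID

R1 ∩ R2 = {MovieID}.
MovieID → Studio, Genre applies, adding Studio, Genre
Studio, Genre → Year applies, adding Year
Closure: {Studio, Year, Genre, MovieID}.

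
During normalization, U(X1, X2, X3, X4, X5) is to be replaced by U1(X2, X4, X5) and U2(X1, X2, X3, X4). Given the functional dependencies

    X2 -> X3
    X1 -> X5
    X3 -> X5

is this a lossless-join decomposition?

Common attributes: U1 ∩ U2 = {X2, X4}.
Closure of {X2, X4}: X2 → X3 applies, adding X3; X3 → X5 applies, adding X5. So (X2, X4)⁺ = {X2, X3, X4, X5}.
This closure contains every attribute of U1, so U1 ∩ U2 → U1. The join is lossless.

Yes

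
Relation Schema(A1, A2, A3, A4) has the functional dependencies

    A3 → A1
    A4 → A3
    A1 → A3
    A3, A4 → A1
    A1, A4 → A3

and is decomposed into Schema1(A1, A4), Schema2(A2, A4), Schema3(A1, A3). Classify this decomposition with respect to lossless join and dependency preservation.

Lossless test (chase): Rows 1 and 2 agree on A4; apply A4→A3 and equate their A3 entries. Rows 1 and 3 agree on A1; apply A1→A3 and equate their A3 entries. Rows 1 and 2 agree on A3, A4; apply A3, A4→A1 and equate their A1 entries. Row 2 is now all distinguished symbols — the join is lossless.
Dependency preservation: A4 → A3; A3, A4 → A1; A1, A4 → A3 are not contained in any single fragment, but the restricted closure of each left-hand side across the fragments still reaches the right-hand side; the remaining FDs each lie inside some fragment. All dependencies are preserved.

lossless and dependency-preserving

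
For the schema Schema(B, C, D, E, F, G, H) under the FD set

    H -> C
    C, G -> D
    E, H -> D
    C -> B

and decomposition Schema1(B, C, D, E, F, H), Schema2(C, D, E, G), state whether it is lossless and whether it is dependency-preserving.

lossy but dependency-preserving

Lossless test: (C, D, E)⁺ = {B, C, D, E}, which is a superkey of neither fragment — lossy.
Dependency preservation: every FD's attributes lie within a single fragment, so each can be enforced locally — preserved.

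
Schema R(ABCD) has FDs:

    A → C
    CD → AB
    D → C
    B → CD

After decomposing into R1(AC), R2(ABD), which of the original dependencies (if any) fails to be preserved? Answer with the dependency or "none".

none

A → C lies within R1.
CD → AB: restricted closure across fragments reaches AB.
D → C: restricted closure across fragments reaches C.
B → CD: restricted closure across fragments reaches CD.
Every dependency is enforceable on the fragments, so the decomposition is dependency-preserving.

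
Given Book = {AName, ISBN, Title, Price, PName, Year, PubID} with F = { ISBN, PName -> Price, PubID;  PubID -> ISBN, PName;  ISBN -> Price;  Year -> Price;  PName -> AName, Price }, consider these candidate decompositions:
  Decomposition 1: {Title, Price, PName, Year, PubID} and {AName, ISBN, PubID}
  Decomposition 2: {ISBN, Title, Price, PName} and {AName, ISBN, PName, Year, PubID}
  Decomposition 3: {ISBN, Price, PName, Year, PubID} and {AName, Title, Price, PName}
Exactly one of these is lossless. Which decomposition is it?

Decomposition 1: common = {PubID}, closure = {AName, ISBN, Price, PName, PubID} → lossless.
Decomposition 2: common = {ISBN, PName}, closure = {AName, ISBN, Price, PName, PubID} → lossy.
Decomposition 3: common = {Price, PName}, closure = {AName, Price, PName} → lossy.

Decomposition 1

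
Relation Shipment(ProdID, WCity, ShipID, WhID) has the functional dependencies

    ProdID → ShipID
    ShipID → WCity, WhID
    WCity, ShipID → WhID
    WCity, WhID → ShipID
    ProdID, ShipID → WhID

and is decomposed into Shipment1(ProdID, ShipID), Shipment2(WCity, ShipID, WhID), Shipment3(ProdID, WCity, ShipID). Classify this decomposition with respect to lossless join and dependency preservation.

lossless and dependency-preserving

Lossless test (chase): Rows 1 and 2 agree on ShipID; apply ShipID→WCity, WhID and equate their WCity, WhID entries. Rows 1 and 3 agree on ShipID; apply ShipID→WCity, WhID and equate their WCity, WhID entries. Row 1 is now all distinguished symbols — the join is lossless.
Dependency preservation: ProdID, ShipID → WhID is not contained in any single fragment, but the restricted closure of its left-hand side across the fragments still reaches the right-hand side; the remaining FDs each lie inside some fragment. All dependencies are preserved.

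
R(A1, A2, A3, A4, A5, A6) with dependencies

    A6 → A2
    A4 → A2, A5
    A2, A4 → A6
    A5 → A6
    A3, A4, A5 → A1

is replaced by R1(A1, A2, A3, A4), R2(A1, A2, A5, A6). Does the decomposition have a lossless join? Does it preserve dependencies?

lossy and not dependency-preserving

Lossless test: (A1, A2)⁺ = {A1, A2}, which is a superkey of neither fragment — lossy.
Dependency preservation: the restricted closure of {A4} across the fragments never reaches {A2, A5}, so A4 → A2, A5 cannot be enforced without a join — not preserved.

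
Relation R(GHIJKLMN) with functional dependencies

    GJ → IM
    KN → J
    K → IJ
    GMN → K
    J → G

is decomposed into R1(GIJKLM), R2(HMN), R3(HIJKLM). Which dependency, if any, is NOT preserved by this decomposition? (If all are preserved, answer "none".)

Check GMN → K: no single fragment contains all of {GKMN}, and the restricted closure of {GMN} across the fragments never reaches {K}.
GJ → IM is preserved.
KN → J is preserved.
K → IJ is preserved.
J → G is preserved.

GMN → K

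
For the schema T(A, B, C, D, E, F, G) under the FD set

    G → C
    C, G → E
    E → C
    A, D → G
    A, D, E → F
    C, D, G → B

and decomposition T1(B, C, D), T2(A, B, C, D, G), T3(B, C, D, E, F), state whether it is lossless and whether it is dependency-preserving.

lossy and not dependency-preserving

Lossless test (chase): applying each FD to every pair of rows produces no changes in the tableau, so no row becomes fully distinguished — the join is lossy.
Dependency preservation: the restricted closure of {C, G} across the fragments never reaches {E}, so C, G → E cannot be enforced without a join — not preserved.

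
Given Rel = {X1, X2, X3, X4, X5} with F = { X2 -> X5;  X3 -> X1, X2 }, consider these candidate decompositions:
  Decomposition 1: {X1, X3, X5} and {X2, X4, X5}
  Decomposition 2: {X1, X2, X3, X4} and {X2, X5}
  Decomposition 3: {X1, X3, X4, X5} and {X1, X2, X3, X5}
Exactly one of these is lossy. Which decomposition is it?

Decomposition 1: common = {X5}, closure = {X5} → lossy.
Decomposition 2: common = {X2}, closure = {X2, X5} → lossless.
Decomposition 3: common = {X1, X3, X5}, closure = {X1, X2, X3, X5} → lossless.

Decomposition 1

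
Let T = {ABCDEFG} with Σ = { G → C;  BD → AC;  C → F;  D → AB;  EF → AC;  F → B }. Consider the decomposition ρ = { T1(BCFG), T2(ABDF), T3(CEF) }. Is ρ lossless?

Chase test. Columns are ABCDEFG; row i has aⱼ where attribute j ∈ Ti, else bᵢⱼ.
Initial tableau (one row per fragment):
  row 1: b11 a2 a3 b14 b15 a6 a7
  row 2: a1 a2 b23 a4 b25 a6 b27
  row 3: b31 b32 a3 b34 a5 a6 b37
Rows 1 and 3 agree on F; apply F→B and equate their B entries.
No row becomes fully distinguished — the join is lossy.

No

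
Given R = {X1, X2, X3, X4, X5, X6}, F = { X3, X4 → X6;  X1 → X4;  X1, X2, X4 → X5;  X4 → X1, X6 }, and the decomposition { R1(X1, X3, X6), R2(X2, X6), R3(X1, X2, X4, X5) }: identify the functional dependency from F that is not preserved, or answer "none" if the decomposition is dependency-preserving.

none

X3, X4 → X6: restricted closure across fragments reaches X6.
X1 → X4 lies within R3.
X1, X2, X4 → X5 lies within R3.
X4 → X1, X6: restricted closure across fragments reaches X1, X6.
Every dependency is enforceable on the fragments, so the decomposition is dependency-preserving.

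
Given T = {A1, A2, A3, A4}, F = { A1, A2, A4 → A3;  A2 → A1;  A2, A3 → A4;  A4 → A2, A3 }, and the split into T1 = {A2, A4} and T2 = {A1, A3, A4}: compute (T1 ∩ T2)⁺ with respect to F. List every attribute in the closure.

T1 ∩ T2 = {A4}.
A4 → A2, A3 applies, adding A2, A3
A2 → A1 applies, adding A1
Closure: {A1, A2, A3, A4}.

A1, A2, A3, A4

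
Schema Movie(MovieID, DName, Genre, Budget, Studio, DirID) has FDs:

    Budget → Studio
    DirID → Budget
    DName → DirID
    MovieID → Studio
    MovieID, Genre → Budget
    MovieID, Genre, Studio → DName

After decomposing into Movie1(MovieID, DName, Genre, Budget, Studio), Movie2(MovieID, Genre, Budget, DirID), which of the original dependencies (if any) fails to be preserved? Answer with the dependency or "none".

Check DName → DirID: no single fragment contains all of {DName, DirID}, and the restricted closure of {DName} across the fragments never reaches {DirID}.
Budget → Studio is preserved.
DirID → Budget is preserved.
MovieID → Studio is preserved.
MovieID, Genre → Budget is preserved.
MovieID, Genre, Studio → DName is preserved.

DName → DirID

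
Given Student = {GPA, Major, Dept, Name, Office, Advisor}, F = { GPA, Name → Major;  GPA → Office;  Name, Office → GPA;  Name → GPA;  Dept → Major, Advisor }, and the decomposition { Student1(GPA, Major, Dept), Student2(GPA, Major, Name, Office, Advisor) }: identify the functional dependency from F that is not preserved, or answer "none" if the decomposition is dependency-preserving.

Check Dept → Major, Advisor: no single fragment contains all of {Major, Dept, Advisor}, and the restricted closure of {Dept} across the fragments never reaches {Major, Advisor}.
GPA, Name → Major is preserved.
GPA → Office is preserved.
Name, Office → GPA is preserved.
Name → GPA is preserved.

Dept → Major, Advisor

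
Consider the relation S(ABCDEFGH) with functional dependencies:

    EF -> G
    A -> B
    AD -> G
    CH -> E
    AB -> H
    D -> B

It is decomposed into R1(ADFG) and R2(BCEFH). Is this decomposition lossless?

Common attributes: R1 ∩ R2 = {F}.
No dependency enlarges {F}, so (F)⁺ = {F}.
The closure contains neither all of R1 = {ADFG} nor all of R2 = {BCEFH}, so the common attributes are not a superkey of either fragment. The join is lossy.

No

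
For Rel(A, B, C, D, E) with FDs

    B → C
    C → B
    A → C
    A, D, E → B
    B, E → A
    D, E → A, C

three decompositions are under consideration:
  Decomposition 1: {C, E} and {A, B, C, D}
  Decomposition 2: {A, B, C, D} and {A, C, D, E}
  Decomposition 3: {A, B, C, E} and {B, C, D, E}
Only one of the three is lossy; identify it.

Decomposition 1: common = {C}, closure = {B, C} → lossy.
Decomposition 2: common = {A, C, D}, closure = {A, B, C, D} → lossless.
Decomposition 3: common = {B, C, E}, closure = {A, B, C, E} → lossless.

Decomposition 1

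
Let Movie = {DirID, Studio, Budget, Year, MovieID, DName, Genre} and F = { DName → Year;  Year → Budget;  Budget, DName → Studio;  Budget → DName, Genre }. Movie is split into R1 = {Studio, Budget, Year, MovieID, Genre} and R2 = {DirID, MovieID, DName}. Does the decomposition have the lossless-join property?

Common attributes: R1 ∩ R2 = {MovieID}.
No dependency enlarges {MovieID}, so (MovieID)⁺ = {MovieID}.
The closure contains neither all of R1 = {Studio, Budget, Year, MovieID, Genre} nor all of R2 = {DirID, MovieID, DName}, so the common attributes are not a superkey of either fragment. The join is lossy.

No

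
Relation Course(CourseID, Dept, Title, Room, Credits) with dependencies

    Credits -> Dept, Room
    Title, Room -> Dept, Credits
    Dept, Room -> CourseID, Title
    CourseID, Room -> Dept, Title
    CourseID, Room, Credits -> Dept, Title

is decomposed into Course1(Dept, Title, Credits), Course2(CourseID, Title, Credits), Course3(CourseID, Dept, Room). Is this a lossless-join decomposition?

No

Chase test. Columns are CourseID, Dept, Title, Room, Credits; row i has aⱼ where attribute j ∈ Coursei, else bᵢⱼ.
Initial tableau (one row per fragment):
  row 1: b11 a2 a3 b14 a5
  row 2: a1 b22 a3 b24 a5
  row 3: a1 a2 b33 a4 b35
Rows 1 and 2 agree on Credits; apply Credits→Dept, Room and equate their Dept, Room entries.
Rows 1 and 2 agree on Dept, Room; apply Dept, Room→CourseID, Title and equate their CourseID, Title entries.
No row becomes fully distinguished — the join is lossy.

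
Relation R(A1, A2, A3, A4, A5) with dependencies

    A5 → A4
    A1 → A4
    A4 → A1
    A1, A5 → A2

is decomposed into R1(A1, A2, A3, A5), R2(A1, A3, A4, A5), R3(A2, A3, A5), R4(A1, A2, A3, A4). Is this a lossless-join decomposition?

Chase test. Columns are A1, A2, A3, A4, A5; row i has aⱼ where attribute j ∈ Ri, else bᵢⱼ.
Initial tableau (one row per fragment):
  row 1: a1 a2 a3 b14 a5
  row 2: a1 b22 a3 a4 a5
  row 3: b31 a2 a3 b34 a5
  row 4: a1 a2 a3 a4 b45
Rows 1 and 2 agree on A5; apply A5→A4 and equate their A4 entries.
Rows 1 and 3 agree on A5; apply A5→A4 and equate their A4 entries.
Rows 1 and 3 agree on A4; apply A4→A1 and equate their A1 entries.
Rows 1 and 2 agree on A1, A5; apply A1, A5→A2 and equate their A2 entries.
Row 1 is now all distinguished symbols — the join is lossless.

Yes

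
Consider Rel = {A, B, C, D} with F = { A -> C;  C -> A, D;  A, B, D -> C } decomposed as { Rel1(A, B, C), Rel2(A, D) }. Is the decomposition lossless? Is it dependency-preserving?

lossless and dependency-preserving

Lossless test: (A)⁺ = {A, C, D}, which contains all of one fragment — lossless.
Dependency preservation: C → A, D; A, B, D → C are not contained in any single fragment, but the restricted closure of each left-hand side across the fragments still reaches the right-hand side; the remaining FDs each lie inside some fragment. All dependencies are preserved.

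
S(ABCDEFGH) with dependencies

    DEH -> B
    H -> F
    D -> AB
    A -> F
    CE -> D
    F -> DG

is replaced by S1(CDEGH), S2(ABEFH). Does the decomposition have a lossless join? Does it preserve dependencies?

lossless but not dependency-preserving

Lossless test: (EH)⁺ = {ABDEFGH}, which contains all of one fragment — lossless.
Dependency preservation: the restricted closure of {D} across the fragments never reaches {AB}, so D → AB cannot be enforced without a join — not preserved.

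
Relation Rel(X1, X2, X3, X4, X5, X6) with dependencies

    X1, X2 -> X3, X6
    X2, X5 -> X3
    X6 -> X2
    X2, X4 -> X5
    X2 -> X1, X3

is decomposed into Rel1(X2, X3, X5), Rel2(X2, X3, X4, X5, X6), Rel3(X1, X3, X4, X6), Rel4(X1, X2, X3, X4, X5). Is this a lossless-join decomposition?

Chase test. Columns are X1, X2, X3, X4, X5, X6; row i has aⱼ where attribute j ∈ Reli, else bᵢⱼ.
Initial tableau (one row per fragment):
  row 1: b11 a2 a3 b14 a5 b16
  row 2: b21 a2 a3 a4 a5 a6
  row 3: a1 b32 a3 a4 b35 a6
  row 4: a1 a2 a3 a4 a5 b46
Rows 2 and 3 agree on X6; apply X6→X2 and equate their X2 entries.
Rows 2 and 3 agree on X2, X4; apply X2, X4→X5 and equate their X5 entries.
Rows 1 and 2 agree on X2; apply X2→X1, X3 and equate their X1, X3 entries.
Rows 1 and 3 agree on X2; apply X2→X1, X3 and equate their X1, X3 entries.
Rows 1 and 2 agree on X1, X2; apply X1, X2→X3, X6 and equate their X3, X6 entries.
Rows 1 and 4 agree on X1, X2; apply X1, X2→X3, X6 and equate their X3, X6 entries.
Row 2 is now all distinguished symbols — the join is lossless.

Yes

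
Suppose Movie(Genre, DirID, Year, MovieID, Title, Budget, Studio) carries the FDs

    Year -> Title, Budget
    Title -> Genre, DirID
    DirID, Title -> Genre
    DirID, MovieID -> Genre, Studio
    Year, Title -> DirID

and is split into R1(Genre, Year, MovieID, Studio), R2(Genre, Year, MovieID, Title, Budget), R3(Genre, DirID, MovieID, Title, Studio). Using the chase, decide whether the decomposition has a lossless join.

Yes

Chase test. Columns are Genre, DirID, Year, MovieID, Title, Budget, Studio; row i has aⱼ where attribute j ∈ Ri, else bᵢⱼ.
Initial tableau (one row per fragment):
  row 1: a1 b12 a3 a4 b15 b16 a7
  row 2: a1 b22 a3 a4 a5 a6 b27
  row 3: a1 a2 b33 a4 a5 b36 a7
Rows 1 and 2 agree on Year; apply Year→Title, Budget and equate their Title, Budget entries.
Rows 1 and 2 agree on Title; apply Title→Genre, DirID and equate their Genre, DirID entries.
Rows 1 and 3 agree on Title; apply Title→Genre, DirID and equate their Genre, DirID entries.
Rows 1 and 2 agree on DirID, MovieID; apply DirID, MovieID→Genre, Studio and equate their Genre, Studio entries.
Row 1 is now all distinguished symbols — the join is lossless.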